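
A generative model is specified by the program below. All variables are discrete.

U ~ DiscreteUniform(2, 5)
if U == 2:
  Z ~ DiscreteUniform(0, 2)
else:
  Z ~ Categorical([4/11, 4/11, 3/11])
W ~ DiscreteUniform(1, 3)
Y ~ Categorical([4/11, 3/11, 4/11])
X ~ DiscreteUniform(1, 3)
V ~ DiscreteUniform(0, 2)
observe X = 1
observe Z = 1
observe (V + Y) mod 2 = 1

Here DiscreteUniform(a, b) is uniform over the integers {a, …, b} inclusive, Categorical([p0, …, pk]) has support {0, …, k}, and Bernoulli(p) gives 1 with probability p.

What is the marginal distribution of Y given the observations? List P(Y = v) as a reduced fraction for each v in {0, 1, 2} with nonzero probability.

Enumerate traces; 48 have nonzero weight after conditioning:
  (U=2, Z=1, W=1, Y=0, X=1, V=1) weight 1/891
  (U=2, Z=1, W=1, Y=1, X=1, V=0) weight 1/1188
  (U=2, Z=1, W=1, Y=1, X=1, V=2) weight 1/1188
  (U=2, Z=1, W=1, Y=2, X=1, V=1) weight 1/891
  (U=2, Z=1, W=2, Y=0, X=1, V=1) weight 1/891
  (U=2, Z=1, W=2, Y=1, X=1, V=0) weight 1/1188
  (U=2, Z=1, W=2, Y=1, X=1, V=2) weight 1/1188
  (U=2, Z=1, W=2, Y=2, X=1, V=1) weight 1/891
  … 40 more
Group by Y:
  weight(Y=0) = 47/3267
  weight(Y=1) = 47/2178
  weight(Y=2) = 47/3267
Total weight = 47/3267 + 47/2178 + 47/3267 = 329/6534
P(Y=0 | obs) = 47/3267 / 329/6534 = 2/7
P(Y=1 | obs) = 47/2178 / 329/6534 = 3/7
P(Y=2 | obs) = 47/3267 / 329/6534 = 2/7

P(Y=0) = 2/7, P(Y=1) = 3/7, P(Y=2) = 2/7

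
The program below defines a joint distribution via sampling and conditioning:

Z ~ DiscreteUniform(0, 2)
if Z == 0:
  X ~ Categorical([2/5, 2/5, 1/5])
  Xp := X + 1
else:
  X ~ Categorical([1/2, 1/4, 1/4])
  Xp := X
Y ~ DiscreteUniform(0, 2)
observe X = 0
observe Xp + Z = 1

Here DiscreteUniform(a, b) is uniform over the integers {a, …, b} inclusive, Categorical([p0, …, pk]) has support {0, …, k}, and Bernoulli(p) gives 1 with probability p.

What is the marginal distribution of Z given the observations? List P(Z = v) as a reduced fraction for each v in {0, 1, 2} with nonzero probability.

Enumerate traces; 6 have nonzero weight after conditioning:
  (Z=0, X=0, Y=0) weight 2/45
  (Z=0, X=0, Y=1) weight 2/45
  (Z=0, X=0, Y=2) weight 2/45
  (Z=1, X=0, Y=0) weight 1/18
  (Z=1, X=0, Y=1) weight 1/18
  (Z=1, X=0, Y=2) weight 1/18
Group by Z:
  weight(Z=0) = 2/15
  weight(Z=1) = 1/6
Total weight = 2/15 + 1/6 = 3/10
P(Z=0 | obs) = 2/15 / 3/10 = 4/9
P(Z=1 | obs) = 1/6 / 3/10 = 5/9

P(Z=0) = 4/9, P(Z=1) = 5/9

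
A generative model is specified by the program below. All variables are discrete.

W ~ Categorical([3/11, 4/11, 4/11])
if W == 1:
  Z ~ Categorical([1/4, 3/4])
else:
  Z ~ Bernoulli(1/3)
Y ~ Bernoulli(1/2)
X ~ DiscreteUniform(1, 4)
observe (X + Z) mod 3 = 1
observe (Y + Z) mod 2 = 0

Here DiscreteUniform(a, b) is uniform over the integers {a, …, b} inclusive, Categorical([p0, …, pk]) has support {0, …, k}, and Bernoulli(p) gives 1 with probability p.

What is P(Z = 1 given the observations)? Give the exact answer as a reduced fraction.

P(Z = 1 | obs) = 8/25

Enumerate traces; 9 have nonzero weight after conditioning:
  (W=0, Z=0, Y=0, X=1) weight 1/44
  (W=0, Z=0, Y=0, X=4) weight 1/44
  (W=0, Z=1, Y=1, X=3) weight 1/88
  (W=1, Z=0, Y=0, X=1) weight 1/88
  (W=1, Z=0, Y=0, X=4) weight 1/88
  (W=1, Z=1, Y=1, X=3) weight 3/88
  (W=2, Z=0, Y=0, X=1) weight 1/33
  (W=2, Z=0, Y=0, X=4) weight 1/33
  … 1 more
Group by Z:
  weight(Z=0) = 17/132
  weight(Z=1) = 2/33
Total weight = 17/132 + 2/33 = 25/132
P(Z=0 | obs) = 17/132 / 25/132 = 17/25
P(Z=1 | obs) = 2/33 / 25/132 = 8/25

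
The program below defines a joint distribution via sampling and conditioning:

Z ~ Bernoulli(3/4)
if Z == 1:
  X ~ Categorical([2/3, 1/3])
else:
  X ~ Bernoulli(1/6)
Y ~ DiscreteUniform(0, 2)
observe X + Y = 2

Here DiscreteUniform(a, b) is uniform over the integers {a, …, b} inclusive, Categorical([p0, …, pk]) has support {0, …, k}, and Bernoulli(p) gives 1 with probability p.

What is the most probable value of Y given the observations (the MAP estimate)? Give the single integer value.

Enumerate traces; 4 have nonzero weight after conditioning:
  (Z=0, X=0, Y=2) weight 5/72
  (Z=0, X=1, Y=1) weight 1/72
  (Z=1, X=0, Y=2) weight 1/6
  (Z=1, X=1, Y=1) weight 1/12
Group by Y:
  weight(Y=1) = 7/72
  weight(Y=2) = 17/72
Total weight = 7/72 + 17/72 = 1/3
P(Y=1 | obs) = 7/72 / 1/3 = 7/24
P(Y=2 | obs) = 17/72 / 1/3 = 17/24
argmax = 2

argmax_v P(Y = v | obs) = 2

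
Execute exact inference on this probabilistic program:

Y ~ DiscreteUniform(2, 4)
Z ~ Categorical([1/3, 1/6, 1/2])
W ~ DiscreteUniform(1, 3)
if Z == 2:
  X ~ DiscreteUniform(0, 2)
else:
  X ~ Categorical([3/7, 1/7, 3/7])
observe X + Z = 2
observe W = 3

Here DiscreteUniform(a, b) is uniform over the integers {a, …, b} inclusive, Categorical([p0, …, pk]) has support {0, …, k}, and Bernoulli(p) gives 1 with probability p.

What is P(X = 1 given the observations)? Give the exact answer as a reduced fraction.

P(X = 1 | obs) = 1/14

Enumerate traces; 9 have nonzero weight after conditioning:
  (Y=2, Z=0, W=3, X=2) weight 1/63
  (Y=2, Z=1, W=3, X=1) weight 1/378
  (Y=2, Z=2, W=3, X=0) weight 1/54
  (Y=3, Z=0, W=3, X=2) weight 1/63
  (Y=3, Z=1, W=3, X=1) weight 1/378
  (Y=3, Z=2, W=3, X=0) weight 1/54
  (Y=4, Z=0, W=3, X=2) weight 1/63
  (Y=4, Z=1, W=3, X=1) weight 1/378
  … 1 more
Group by X:
  weight(X=0) = 1/18
  weight(X=1) = 1/126
  weight(X=2) = 1/21
Total weight = 1/18 + 1/126 + 1/21 = 1/9
P(X=0 | obs) = 1/18 / 1/9 = 1/2
P(X=1 | obs) = 1/126 / 1/9 = 1/14
P(X=2 | obs) = 1/21 / 1/9 = 3/7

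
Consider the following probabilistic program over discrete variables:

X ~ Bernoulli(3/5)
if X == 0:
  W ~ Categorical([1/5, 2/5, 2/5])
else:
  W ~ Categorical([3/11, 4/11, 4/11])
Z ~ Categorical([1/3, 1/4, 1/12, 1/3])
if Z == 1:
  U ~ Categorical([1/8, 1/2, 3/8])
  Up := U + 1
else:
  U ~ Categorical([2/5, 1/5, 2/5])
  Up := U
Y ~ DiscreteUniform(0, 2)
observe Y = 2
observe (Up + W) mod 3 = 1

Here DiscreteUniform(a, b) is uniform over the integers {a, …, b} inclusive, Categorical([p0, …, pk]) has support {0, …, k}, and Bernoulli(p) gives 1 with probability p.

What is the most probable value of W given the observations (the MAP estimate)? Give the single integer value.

argmax_v P(W = v | obs) = 2

Enumerate traces; 24 have nonzero weight after conditioning:
  (X=0, W=0, Z=0, U=1, Y=2) weight 2/1125
  (X=0, W=0, Z=1, U=0, Y=2) weight 1/1200
  (X=0, W=0, Z=2, U=1, Y=2) weight 1/2250
  (X=0, W=0, Z=3, U=1, Y=2) weight 2/1125
  (X=0, W=1, Z=0, U=0, Y=2) weight 8/1125
  (X=0, W=1, Z=1, U=2, Y=2) weight 1/200
  (X=0, W=1, Z=2, U=0, Y=2) weight 2/1125
  (X=0, W=1, Z=3, U=0, Y=2) weight 8/1125
  (X=0, W=2, Z=0, U=2, Y=2) weight 8/1125
  … 15 more
Group by W:
  weight(W=0) = 1943/132000
  weight(W=1) = 273/5500
  weight(W=2) = 221/4125
Total weight = 1943/132000 + 273/5500 + 221/4125 = 5189/44000
P(W=0 | obs) = 1943/132000 / 5189/44000 = 1943/15567
P(W=1 | obs) = 273/5500 / 5189/44000 = 2184/5189
P(W=2 | obs) = 221/4125 / 5189/44000 = 7072/15567
argmax = 2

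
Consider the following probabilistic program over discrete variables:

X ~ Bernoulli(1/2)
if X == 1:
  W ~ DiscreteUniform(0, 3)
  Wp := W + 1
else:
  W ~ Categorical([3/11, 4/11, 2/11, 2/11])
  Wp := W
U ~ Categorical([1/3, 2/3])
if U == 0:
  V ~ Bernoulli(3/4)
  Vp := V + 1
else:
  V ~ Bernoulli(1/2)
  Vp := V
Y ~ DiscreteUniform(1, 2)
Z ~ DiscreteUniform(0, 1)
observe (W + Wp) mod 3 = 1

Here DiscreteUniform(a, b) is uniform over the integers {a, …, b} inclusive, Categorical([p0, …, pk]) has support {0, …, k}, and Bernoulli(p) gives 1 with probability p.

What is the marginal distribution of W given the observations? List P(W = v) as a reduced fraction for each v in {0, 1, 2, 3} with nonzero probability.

Enumerate traces; 48 have nonzero weight after conditioning:
  (X=0, W=2, U=0, V=0, Y=1, Z=0) weight 1/528
  (X=0, W=2, U=0, V=0, Y=1, Z=1) weight 1/528
  (X=0, W=2, U=0, V=0, Y=2, Z=0) weight 1/528
  (X=0, W=2, U=0, V=0, Y=2, Z=1) weight 1/528
  (X=0, W=2, U=0, V=1, Y=1, Z=0) weight 1/176
  (X=0, W=2, U=0, V=1, Y=1, Z=1) weight 1/176
  (X=0, W=2, U=0, V=1, Y=2, Z=0) weight 1/176
  (X=0, W=2, U=0, V=1, Y=2, Z=1) weight 1/176
  (X=1, W=0, U=0, V=0, Y=1, Z=0) weight 1/384
  (X=1, W=3, U=0, V=0, Y=1, Z=0) weight 1/384
  … 38 more
Group by W:
  weight(W=0) = 1/8
  weight(W=2) = 1/11
  weight(W=3) = 1/8
Total weight = 1/8 + 1/11 + 1/8 = 15/44
P(W=0 | obs) = 1/8 / 15/44 = 11/30
P(W=2 | obs) = 1/11 / 15/44 = 4/15
P(W=3 | obs) = 1/8 / 15/44 = 11/30

P(W=0) = 11/30, P(W=2) = 4/15, P(W=3) = 11/30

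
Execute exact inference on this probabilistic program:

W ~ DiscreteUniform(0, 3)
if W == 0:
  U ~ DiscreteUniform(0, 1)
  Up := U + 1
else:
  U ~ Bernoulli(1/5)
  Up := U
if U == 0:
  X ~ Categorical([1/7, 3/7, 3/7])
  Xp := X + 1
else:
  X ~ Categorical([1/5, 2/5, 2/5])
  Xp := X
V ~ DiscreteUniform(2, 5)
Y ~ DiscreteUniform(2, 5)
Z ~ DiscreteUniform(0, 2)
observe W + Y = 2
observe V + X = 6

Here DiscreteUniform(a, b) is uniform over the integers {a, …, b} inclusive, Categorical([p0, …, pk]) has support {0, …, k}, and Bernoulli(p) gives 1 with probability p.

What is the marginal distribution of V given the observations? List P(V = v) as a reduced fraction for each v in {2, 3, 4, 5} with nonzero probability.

Enumerate traces; 12 have nonzero weight after conditioning:
  (W=0, U=0, X=1, V=5, Y=2, Z=0) weight 1/896
  (W=0, U=0, X=1, V=5, Y=2, Z=1) weight 1/896
  (W=0, U=0, X=1, V=5, Y=2, Z=2) weight 1/896
  (W=0, U=0, X=2, V=4, Y=2, Z=0) weight 1/896
  (W=0, U=0, X=2, V=4, Y=2, Z=1) weight 1/896
  (W=0, U=0, X=2, V=4, Y=2, Z=2) weight 1/896
  (W=0, U=1, X=1, V=5, Y=2, Z=0) weight 1/960
  (W=0, U=1, X=1, V=5, Y=2, Z=1) weight 1/960
  … 4 more
Group by V:
  weight(V=4) = 29/4480
  weight(V=5) = 29/4480
Total weight = 29/4480 + 29/4480 = 29/2240
P(V=4 | obs) = 29/4480 / 29/2240 = 1/2
P(V=5 | obs) = 29/4480 / 29/2240 = 1/2

P(V=4) = 1/2, P(V=5) = 1/2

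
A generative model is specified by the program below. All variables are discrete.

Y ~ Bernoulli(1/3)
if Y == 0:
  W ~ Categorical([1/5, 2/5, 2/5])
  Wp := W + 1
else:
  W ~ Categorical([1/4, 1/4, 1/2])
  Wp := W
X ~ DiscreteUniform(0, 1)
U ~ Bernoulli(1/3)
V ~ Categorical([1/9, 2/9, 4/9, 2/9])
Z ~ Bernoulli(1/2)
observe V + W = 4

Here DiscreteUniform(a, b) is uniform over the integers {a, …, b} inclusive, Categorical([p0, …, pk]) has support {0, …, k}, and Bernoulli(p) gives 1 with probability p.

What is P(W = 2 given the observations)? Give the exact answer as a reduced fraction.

P(W = 2 | obs) = 52/73

Enumerate traces; 32 have nonzero weight after conditioning:
  (Y=0, W=1, X=0, U=0, V=3, Z=0) weight 4/405
  (Y=0, W=1, X=0, U=0, V=3, Z=1) weight 4/405
  (Y=0, W=1, X=0, U=1, V=3, Z=0) weight 2/405
  (Y=0, W=1, X=0, U=1, V=3, Z=1) weight 2/405
  (Y=0, W=1, X=1, U=0, V=3, Z=0) weight 4/405
  (Y=0, W=1, X=1, U=0, V=3, Z=1) weight 4/405
  (Y=0, W=1, X=1, U=1, V=3, Z=0) weight 2/405
  (Y=0, W=1, X=1, U=1, V=3, Z=1) weight 2/405
  (Y=0, W=2, X=0, U=0, V=2, Z=0) weight 8/405
  … 23 more
Group by W:
  weight(W=1) = 7/90
  weight(W=2) = 26/135
Total weight = 7/90 + 26/135 = 73/270
P(W=1 | obs) = 7/90 / 73/270 = 21/73
P(W=2 | obs) = 26/135 / 73/270 = 52/73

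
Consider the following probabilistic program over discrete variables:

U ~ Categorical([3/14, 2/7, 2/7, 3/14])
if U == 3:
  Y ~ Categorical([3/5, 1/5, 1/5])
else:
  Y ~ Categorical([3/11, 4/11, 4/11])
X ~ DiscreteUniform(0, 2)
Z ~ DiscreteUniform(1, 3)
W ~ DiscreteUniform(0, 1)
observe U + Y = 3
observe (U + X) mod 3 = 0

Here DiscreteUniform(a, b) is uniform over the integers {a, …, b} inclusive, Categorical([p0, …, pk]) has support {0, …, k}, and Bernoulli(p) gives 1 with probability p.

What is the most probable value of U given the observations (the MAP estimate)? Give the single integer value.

argmax_v P(U = v | obs) = 3

Enumerate traces; 18 have nonzero weight after conditioning:
  (U=1, Y=2, X=2, Z=1, W=0) weight 4/693
  (U=1, Y=2, X=2, Z=1, W=1) weight 4/693
  (U=1, Y=2, X=2, Z=2, W=0) weight 4/693
  (U=1, Y=2, X=2, Z=2, W=1) weight 4/693
  (U=1, Y=2, X=2, Z=3, W=0) weight 4/693
  (U=1, Y=2, X=2, Z=3, W=1) weight 4/693
  (U=2, Y=1, X=1, Z=1, W=0) weight 4/693
  (U=2, Y=1, X=1, Z=1, W=1) weight 4/693
  (U=3, Y=0, X=0, Z=1, W=0) weight 1/140
  … 9 more
Group by U:
  weight(U=1) = 8/231
  weight(U=2) = 8/231
  weight(U=3) = 3/70
Total weight = 8/231 + 8/231 + 3/70 = 37/330
P(U=1 | obs) = 8/231 / 37/330 = 80/259
P(U=2 | obs) = 8/231 / 37/330 = 80/259
P(U=3 | obs) = 3/70 / 37/330 = 99/259
argmax = 3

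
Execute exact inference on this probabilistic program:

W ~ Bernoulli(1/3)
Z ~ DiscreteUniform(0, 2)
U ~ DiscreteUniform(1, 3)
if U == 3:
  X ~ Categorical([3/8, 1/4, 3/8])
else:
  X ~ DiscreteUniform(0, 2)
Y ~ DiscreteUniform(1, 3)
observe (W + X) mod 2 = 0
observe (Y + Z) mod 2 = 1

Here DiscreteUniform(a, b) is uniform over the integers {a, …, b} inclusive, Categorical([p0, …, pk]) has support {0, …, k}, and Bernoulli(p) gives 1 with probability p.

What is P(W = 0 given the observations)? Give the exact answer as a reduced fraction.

P(W = 0 | obs) = 50/61

Enumerate traces; 45 have nonzero weight after conditioning:
  (W=0, Z=0, U=1, X=0, Y=1) weight 2/243
  (W=0, Z=0, U=1, X=0, Y=3) weight 2/243
  (W=0, Z=0, U=1, X=2, Y=1) weight 2/243
  (W=0, Z=0, U=1, X=2, Y=3) weight 2/243
  (W=0, Z=0, U=2, X=0, Y=1) weight 2/243
  (W=0, Z=0, U=2, X=0, Y=3) weight 2/243
  (W=0, Z=0, U=2, X=2, Y=1) weight 2/243
  (W=0, Z=0, U=2, X=2, Y=3) weight 2/243
  (W=1, Z=0, U=1, X=1, Y=1) weight 1/243
  … 36 more
Group by W:
  weight(W=0) = 125/486
  weight(W=1) = 55/972
Total weight = 125/486 + 55/972 = 305/972
P(W=0 | obs) = 125/486 / 305/972 = 50/61
P(W=1 | obs) = 55/972 / 305/972 = 11/61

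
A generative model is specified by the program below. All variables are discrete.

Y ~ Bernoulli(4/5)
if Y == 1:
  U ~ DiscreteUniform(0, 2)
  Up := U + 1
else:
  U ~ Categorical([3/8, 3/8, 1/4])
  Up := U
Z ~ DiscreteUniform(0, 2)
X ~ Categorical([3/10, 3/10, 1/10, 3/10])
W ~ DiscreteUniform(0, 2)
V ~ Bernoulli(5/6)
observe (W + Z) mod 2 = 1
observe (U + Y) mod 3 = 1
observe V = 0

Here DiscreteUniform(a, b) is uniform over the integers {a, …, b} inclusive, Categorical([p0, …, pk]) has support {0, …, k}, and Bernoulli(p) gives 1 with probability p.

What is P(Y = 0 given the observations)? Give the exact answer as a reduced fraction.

Enumerate traces; 32 have nonzero weight after conditioning:
  (Y=0, U=1, Z=0, X=0, W=1, V=0) weight 1/2400
  (Y=0, U=1, Z=0, X=1, W=1, V=0) weight 1/2400
  (Y=0, U=1, Z=0, X=2, W=1, V=0) weight 1/7200
  (Y=0, U=1, Z=0, X=3, W=1, V=0) weight 1/2400
  (Y=0, U=1, Z=1, X=0, W=0, V=0) weight 1/2400
  (Y=0, U=1, Z=1, X=0, W=2, V=0) weight 1/2400
  (Y=0, U=1, Z=1, X=1, W=0, V=0) weight 1/2400
  (Y=0, U=1, Z=1, X=1, W=2, V=0) weight 1/2400
  (Y=1, U=0, Z=0, X=0, W=1, V=0) weight 1/675
  … 23 more
Group by Y:
  weight(Y=0) = 1/180
  weight(Y=1) = 8/405
Total weight = 1/180 + 8/405 = 41/1620
P(Y=0 | obs) = 1/180 / 41/1620 = 9/41
P(Y=1 | obs) = 8/405 / 41/1620 = 32/41

P(Y = 0 | obs) = 9/41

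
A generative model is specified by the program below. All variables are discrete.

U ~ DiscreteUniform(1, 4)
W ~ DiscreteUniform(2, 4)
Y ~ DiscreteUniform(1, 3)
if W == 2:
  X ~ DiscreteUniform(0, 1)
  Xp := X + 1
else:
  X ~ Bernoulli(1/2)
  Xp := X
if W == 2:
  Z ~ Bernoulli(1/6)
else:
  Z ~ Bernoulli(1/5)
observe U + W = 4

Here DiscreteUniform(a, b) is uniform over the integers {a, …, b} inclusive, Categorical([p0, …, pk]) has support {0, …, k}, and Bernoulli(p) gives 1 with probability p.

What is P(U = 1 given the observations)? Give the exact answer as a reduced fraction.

Enumerate traces; 24 have nonzero weight after conditioning:
  (U=1, W=3, Y=1, X=0, Z=0) weight 1/90
  (U=1, W=3, Y=1, X=0, Z=1) weight 1/360
  (U=1, W=3, Y=1, X=1, Z=0) weight 1/90
  (U=1, W=3, Y=1, X=1, Z=1) weight 1/360
  (U=1, W=3, Y=2, X=0, Z=0) weight 1/90
  (U=1, W=3, Y=2, X=0, Z=1) weight 1/360
  (U=1, W=3, Y=2, X=1, Z=0) weight 1/90
  (U=1, W=3, Y=2, X=1, Z=1) weight 1/360
  (U=2, W=2, Y=1, X=0, Z=0) weight 5/432
  … 15 more
Group by U:
  weight(U=1) = 1/12
  weight(U=2) = 1/12
Total weight = 1/12 + 1/12 = 1/6
P(U=1 | obs) = 1/12 / 1/6 = 1/2
P(U=2 | obs) = 1/12 / 1/6 = 1/2

P(U = 1 | obs) = 1/2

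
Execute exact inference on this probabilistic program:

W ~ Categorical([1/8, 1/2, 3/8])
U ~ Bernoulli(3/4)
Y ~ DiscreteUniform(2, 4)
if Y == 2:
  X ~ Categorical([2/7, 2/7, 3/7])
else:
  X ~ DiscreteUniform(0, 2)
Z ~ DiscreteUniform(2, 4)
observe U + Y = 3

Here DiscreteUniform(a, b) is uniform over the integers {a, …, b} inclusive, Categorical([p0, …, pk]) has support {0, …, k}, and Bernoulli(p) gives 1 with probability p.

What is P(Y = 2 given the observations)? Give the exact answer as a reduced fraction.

Enumerate traces; 54 have nonzero weight after conditioning:
  (W=0, U=0, Y=3, X=0, Z=2) weight 1/864
  (W=0, U=0, Y=3, X=0, Z=3) weight 1/864
  (W=0, U=0, Y=3, X=0, Z=4) weight 1/864
  (W=0, U=0, Y=3, X=1, Z=2) weight 1/864
  (W=0, U=0, Y=3, X=1, Z=3) weight 1/864
  (W=0, U=0, Y=3, X=1, Z=4) weight 1/864
  (W=0, U=0, Y=3, X=2, Z=2) weight 1/864
  (W=0, U=0, Y=3, X=2, Z=3) weight 1/864
  (W=0, U=1, Y=2, X=0, Z=2) weight 1/336
  … 45 more
Group by Y:
  weight(Y=2) = 1/4
  weight(Y=3) = 1/12
Total weight = 1/4 + 1/12 = 1/3
P(Y=2 | obs) = 1/4 / 1/3 = 3/4
P(Y=3 | obs) = 1/12 / 1/3 = 1/4

P(Y = 2 | obs) = 3/4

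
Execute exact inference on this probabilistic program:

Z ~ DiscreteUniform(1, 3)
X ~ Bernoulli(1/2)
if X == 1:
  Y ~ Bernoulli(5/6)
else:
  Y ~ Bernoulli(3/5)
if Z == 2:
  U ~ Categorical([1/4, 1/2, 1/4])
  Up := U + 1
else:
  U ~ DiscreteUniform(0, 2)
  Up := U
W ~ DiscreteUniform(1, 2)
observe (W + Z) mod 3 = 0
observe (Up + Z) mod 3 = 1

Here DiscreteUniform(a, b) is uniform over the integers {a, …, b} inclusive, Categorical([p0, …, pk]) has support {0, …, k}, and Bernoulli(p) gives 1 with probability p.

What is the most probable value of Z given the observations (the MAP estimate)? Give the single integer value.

Enumerate traces; 8 have nonzero weight after conditioning:
  (Z=1, X=0, Y=0, U=0, W=2) weight 1/90
  (Z=1, X=0, Y=1, U=0, W=2) weight 1/60
  (Z=1, X=1, Y=0, U=0, W=2) weight 1/216
  (Z=1, X=1, Y=1, U=0, W=2) weight 5/216
  (Z=2, X=0, Y=0, U=1, W=1) weight 1/60
  (Z=2, X=0, Y=1, U=1, W=1) weight 1/40
  (Z=2, X=1, Y=0, U=1, W=1) weight 1/144
  (Z=2, X=1, Y=1, U=1, W=1) weight 5/144
Group by Z:
  weight(Z=1) = 1/18
  weight(Z=2) = 1/12
Total weight = 1/18 + 1/12 = 5/36
P(Z=1 | obs) = 1/18 / 5/36 = 2/5
P(Z=2 | obs) = 1/12 / 5/36 = 3/5
argmax = 2

argmax_v P(Z = v | obs) = 2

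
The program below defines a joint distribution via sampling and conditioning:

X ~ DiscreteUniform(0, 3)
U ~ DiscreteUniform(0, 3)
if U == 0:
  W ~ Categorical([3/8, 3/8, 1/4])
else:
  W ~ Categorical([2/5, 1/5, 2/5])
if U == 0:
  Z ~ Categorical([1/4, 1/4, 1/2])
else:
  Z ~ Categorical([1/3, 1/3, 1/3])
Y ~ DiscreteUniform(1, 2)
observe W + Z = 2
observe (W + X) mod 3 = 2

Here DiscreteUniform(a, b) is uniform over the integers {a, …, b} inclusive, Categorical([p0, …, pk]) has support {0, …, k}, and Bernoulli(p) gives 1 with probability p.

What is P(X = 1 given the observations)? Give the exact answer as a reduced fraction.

P(X = 1 | obs) = 47/289

Enumerate traces; 32 have nonzero weight after conditioning:
  (X=0, U=0, W=2, Z=0, Y=1) weight 1/512
  (X=0, U=0, W=2, Z=0, Y=2) weight 1/512
  (X=0, U=1, W=2, Z=0, Y=1) weight 1/240
  (X=0, U=1, W=2, Z=0, Y=2) weight 1/240
  (X=0, U=2, W=2, Z=0, Y=1) weight 1/240
  (X=0, U=2, W=2, Z=0, Y=2) weight 1/240
  (X=0, U=3, W=2, Z=0, Y=1) weight 1/240
  (X=0, U=3, W=2, Z=0, Y=2) weight 1/240
  (X=1, U=0, W=1, Z=1, Y=1) weight 3/1024
  (X=2, U=0, W=0, Z=2, Y=1) weight 3/512
  … 22 more
Group by X:
  weight(X=0) = 37/1280
  weight(X=1) = 47/2560
  weight(X=2) = 47/1280
  weight(X=3) = 37/1280
Total weight = 37/1280 + 47/2560 + 47/1280 + 37/1280 = 289/2560
P(X=0 | obs) = 37/1280 / 289/2560 = 74/289
P(X=1 | obs) = 47/2560 / 289/2560 = 47/289
P(X=2 | obs) = 47/1280 / 289/2560 = 94/289
P(X=3 | obs) = 37/1280 / 289/2560 = 74/289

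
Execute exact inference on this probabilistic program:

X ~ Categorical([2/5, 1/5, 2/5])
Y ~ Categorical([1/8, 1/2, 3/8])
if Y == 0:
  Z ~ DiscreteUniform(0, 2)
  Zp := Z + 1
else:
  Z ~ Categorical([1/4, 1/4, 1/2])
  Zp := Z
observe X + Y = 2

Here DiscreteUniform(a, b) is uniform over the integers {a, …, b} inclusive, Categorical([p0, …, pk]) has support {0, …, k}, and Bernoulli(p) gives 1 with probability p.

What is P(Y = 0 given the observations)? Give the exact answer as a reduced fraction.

P(Y = 0 | obs) = 1/6

Enumerate traces; 9 have nonzero weight after conditioning:
  (X=0, Y=2, Z=0) weight 3/80
  (X=0, Y=2, Z=1) weight 3/80
  (X=0, Y=2, Z=2) weight 3/40
  (X=1, Y=1, Z=0) weight 1/40
  (X=1, Y=1, Z=1) weight 1/40
  (X=1, Y=1, Z=2) weight 1/20
  (X=2, Y=0, Z=0) weight 1/60
  (X=2, Y=0, Z=1) weight 1/60
  … 1 more
Group by Y:
  weight(Y=0) = 1/20
  weight(Y=1) = 1/10
  weight(Y=2) = 3/20
Total weight = 1/20 + 1/10 + 3/20 = 3/10
P(Y=0 | obs) = 1/20 / 3/10 = 1/6
P(Y=1 | obs) = 1/10 / 3/10 = 1/3
P(Y=2 | obs) = 3/20 / 3/10 = 1/2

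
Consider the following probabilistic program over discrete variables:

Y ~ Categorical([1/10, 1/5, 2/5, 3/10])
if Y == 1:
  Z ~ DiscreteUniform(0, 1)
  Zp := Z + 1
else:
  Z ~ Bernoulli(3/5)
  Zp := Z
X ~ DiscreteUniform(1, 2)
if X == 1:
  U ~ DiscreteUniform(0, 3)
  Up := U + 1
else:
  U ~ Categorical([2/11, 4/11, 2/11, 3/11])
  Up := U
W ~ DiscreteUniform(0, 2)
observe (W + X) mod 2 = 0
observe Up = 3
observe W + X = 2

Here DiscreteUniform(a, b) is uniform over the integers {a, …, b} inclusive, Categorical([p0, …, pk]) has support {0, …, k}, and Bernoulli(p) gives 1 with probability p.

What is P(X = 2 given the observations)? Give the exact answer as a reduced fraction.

Enumerate traces; 16 have nonzero weight after conditioning:
  (Y=0, Z=0, X=1, U=2, W=1) weight 1/600
  (Y=0, Z=0, X=2, U=3, W=0) weight 1/550
  (Y=0, Z=1, X=1, U=2, W=1) weight 1/400
  (Y=0, Z=1, X=2, U=3, W=0) weight 3/1100
  (Y=1, Z=0, X=1, U=2, W=1) weight 1/240
  (Y=1, Z=0, X=2, U=3, W=0) weight 1/220
  (Y=1, Z=1, X=1, U=2, W=1) weight 1/240
  (Y=1, Z=1, X=2, U=3, W=0) weight 1/220
  … 8 more
Group by X:
  weight(X=1) = 1/24
  weight(X=2) = 1/22
Total weight = 1/24 + 1/22 = 23/264
P(X=1 | obs) = 1/24 / 23/264 = 11/23
P(X=2 | obs) = 1/22 / 23/264 = 12/23

P(X = 2 | obs) = 12/23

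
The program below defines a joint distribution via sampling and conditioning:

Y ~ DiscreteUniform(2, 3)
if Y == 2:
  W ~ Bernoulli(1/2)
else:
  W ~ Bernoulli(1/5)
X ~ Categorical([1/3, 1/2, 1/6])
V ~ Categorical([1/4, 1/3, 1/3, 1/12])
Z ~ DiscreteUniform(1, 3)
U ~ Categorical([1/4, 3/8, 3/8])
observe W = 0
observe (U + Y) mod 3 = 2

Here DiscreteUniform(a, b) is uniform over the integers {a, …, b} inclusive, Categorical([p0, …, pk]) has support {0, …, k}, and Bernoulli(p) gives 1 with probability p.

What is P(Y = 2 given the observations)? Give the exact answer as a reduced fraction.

Enumerate traces; 72 have nonzero weight after conditioning:
  (Y=2, W=0, X=0, V=0, Z=1, U=0) weight 1/576
  (Y=2, W=0, X=0, V=0, Z=2, U=0) weight 1/576
  (Y=2, W=0, X=0, V=0, Z=3, U=0) weight 1/576
  (Y=2, W=0, X=0, V=1, Z=1, U=0) weight 1/432
  (Y=2, W=0, X=0, V=1, Z=2, U=0) weight 1/432
  (Y=2, W=0, X=0, V=1, Z=3, U=0) weight 1/432
  (Y=2, W=0, X=0, V=2, Z=1, U=0) weight 1/432
  (Y=2, W=0, X=0, V=2, Z=2, U=0) weight 1/432
  (Y=3, W=0, X=0, V=0, Z=1, U=2) weight 1/240
  … 63 more
Group by Y:
  weight(Y=2) = 1/16
  weight(Y=3) = 3/20
Total weight = 1/16 + 3/20 = 17/80
P(Y=2 | obs) = 1/16 / 17/80 = 5/17
P(Y=3 | obs) = 3/20 / 17/80 = 12/17

P(Y = 2 | obs) = 5/17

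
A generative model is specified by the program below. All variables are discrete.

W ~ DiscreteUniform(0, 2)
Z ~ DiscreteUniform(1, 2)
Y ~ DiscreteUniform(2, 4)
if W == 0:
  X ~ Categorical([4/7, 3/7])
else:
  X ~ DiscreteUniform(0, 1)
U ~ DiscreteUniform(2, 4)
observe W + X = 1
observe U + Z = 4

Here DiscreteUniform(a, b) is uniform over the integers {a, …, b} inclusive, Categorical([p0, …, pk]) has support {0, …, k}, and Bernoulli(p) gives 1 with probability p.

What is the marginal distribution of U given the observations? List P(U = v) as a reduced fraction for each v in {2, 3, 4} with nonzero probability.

P(U=2) = 1/2, P(U=3) = 1/2

Enumerate traces; 12 have nonzero weight after conditioning:
  (W=0, Z=1, Y=2, X=1, U=3) weight 1/126
  (W=0, Z=1, Y=3, X=1, U=3) weight 1/126
  (W=0, Z=1, Y=4, X=1, U=3) weight 1/126
  (W=0, Z=2, Y=2, X=1, U=2) weight 1/126
  (W=0, Z=2, Y=3, X=1, U=2) weight 1/126
  (W=0, Z=2, Y=4, X=1, U=2) weight 1/126
  (W=1, Z=1, Y=2, X=0, U=3) weight 1/108
  (W=1, Z=1, Y=3, X=0, U=3) weight 1/108
  … 4 more
Group by U:
  weight(U=2) = 13/252
  weight(U=3) = 13/252
Total weight = 13/252 + 13/252 = 13/126
P(U=2 | obs) = 13/252 / 13/126 = 1/2
P(U=3 | obs) = 13/252 / 13/126 = 1/2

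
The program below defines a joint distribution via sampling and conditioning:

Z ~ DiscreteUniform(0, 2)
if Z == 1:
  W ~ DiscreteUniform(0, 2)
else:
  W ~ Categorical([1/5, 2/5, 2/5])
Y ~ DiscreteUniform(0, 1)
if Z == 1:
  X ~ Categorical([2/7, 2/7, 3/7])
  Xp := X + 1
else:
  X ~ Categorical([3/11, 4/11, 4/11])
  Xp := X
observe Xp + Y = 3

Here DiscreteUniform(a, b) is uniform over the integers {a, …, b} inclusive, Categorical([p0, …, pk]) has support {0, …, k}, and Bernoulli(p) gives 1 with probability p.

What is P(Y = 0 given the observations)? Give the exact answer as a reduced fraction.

P(Y = 0 | obs) = 11/37

Enumerate traces; 12 have nonzero weight after conditioning:
  (Z=0, W=0, Y=1, X=2) weight 2/165
  (Z=0, W=1, Y=1, X=2) weight 4/165
  (Z=0, W=2, Y=1, X=2) weight 4/165
  (Z=1, W=0, Y=0, X=2) weight 1/42
  (Z=1, W=0, Y=1, X=1) weight 1/63
  (Z=1, W=1, Y=0, X=2) weight 1/42
  (Z=1, W=1, Y=1, X=1) weight 1/63
  (Z=1, W=2, Y=0, X=2) weight 1/42
  … 4 more
Group by Y:
  weight(Y=0) = 1/14
  weight(Y=1) = 13/77
Total weight = 1/14 + 13/77 = 37/154
P(Y=0 | obs) = 1/14 / 37/154 = 11/37
P(Y=1 | obs) = 13/77 / 37/154 = 26/37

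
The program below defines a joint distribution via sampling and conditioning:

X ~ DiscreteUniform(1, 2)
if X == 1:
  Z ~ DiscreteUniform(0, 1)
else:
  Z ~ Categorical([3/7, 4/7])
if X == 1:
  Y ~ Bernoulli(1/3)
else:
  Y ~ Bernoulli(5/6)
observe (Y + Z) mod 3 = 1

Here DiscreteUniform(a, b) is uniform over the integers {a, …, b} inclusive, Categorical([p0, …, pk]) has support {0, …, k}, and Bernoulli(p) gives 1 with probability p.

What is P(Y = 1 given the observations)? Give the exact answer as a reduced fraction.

P(Y = 1 | obs) = 11/20

Enumerate traces; 4 have nonzero weight after conditioning:
  (X=1, Z=0, Y=1) weight 1/12
  (X=1, Z=1, Y=0) weight 1/6
  (X=2, Z=0, Y=1) weight 5/28
  (X=2, Z=1, Y=0) weight 1/21
Group by Y:
  weight(Y=0) = 3/14
  weight(Y=1) = 11/42
Total weight = 3/14 + 11/42 = 10/21
P(Y=0 | obs) = 3/14 / 10/21 = 9/20
P(Y=1 | obs) = 11/42 / 10/21 = 11/20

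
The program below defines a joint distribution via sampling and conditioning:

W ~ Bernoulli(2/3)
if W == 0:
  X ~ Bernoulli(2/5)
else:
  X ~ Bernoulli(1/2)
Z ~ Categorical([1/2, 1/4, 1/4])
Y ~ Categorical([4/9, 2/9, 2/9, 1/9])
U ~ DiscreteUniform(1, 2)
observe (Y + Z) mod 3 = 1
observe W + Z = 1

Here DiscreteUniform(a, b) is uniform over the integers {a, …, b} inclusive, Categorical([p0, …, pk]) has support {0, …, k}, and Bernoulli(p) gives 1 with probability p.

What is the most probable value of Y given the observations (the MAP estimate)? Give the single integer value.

Enumerate traces; 12 have nonzero weight after conditioning:
  (W=0, X=0, Z=1, Y=0, U=1) weight 1/90
  (W=0, X=0, Z=1, Y=0, U=2) weight 1/90
  (W=0, X=0, Z=1, Y=3, U=1) weight 1/360
  (W=0, X=0, Z=1, Y=3, U=2) weight 1/360
  (W=0, X=1, Z=1, Y=0, U=1) weight 1/135
  (W=0, X=1, Z=1, Y=0, U=2) weight 1/135
  (W=0, X=1, Z=1, Y=3, U=1) weight 1/540
  (W=0, X=1, Z=1, Y=3, U=2) weight 1/540
  (W=1, X=0, Z=0, Y=1, U=1) weight 1/54
  … 3 more
Group by Y:
  weight(Y=0) = 1/27
  weight(Y=1) = 2/27
  weight(Y=3) = 1/108
Total weight = 1/27 + 2/27 + 1/108 = 13/108
P(Y=0 | obs) = 1/27 / 13/108 = 4/13
P(Y=1 | obs) = 2/27 / 13/108 = 8/13
P(Y=3 | obs) = 1/108 / 13/108 = 1/13
argmax = 1

argmax_v P(Y = v | obs) = 1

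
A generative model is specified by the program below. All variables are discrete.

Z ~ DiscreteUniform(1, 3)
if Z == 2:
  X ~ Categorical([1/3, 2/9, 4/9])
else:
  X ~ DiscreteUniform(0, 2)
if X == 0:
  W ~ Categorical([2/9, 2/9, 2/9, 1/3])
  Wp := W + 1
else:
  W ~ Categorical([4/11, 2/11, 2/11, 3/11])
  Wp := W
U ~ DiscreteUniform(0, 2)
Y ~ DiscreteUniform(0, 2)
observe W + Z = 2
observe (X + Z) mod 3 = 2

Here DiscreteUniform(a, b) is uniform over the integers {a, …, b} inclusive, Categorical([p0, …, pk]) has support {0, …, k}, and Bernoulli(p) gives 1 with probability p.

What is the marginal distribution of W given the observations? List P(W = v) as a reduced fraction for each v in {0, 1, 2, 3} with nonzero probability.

P(W=0) = 11/20, P(W=1) = 9/20

Enumerate traces; 18 have nonzero weight after conditioning:
  (Z=1, X=1, W=1, U=0, Y=0) weight 2/891
  (Z=1, X=1, W=1, U=0, Y=1) weight 2/891
  (Z=1, X=1, W=1, U=0, Y=2) weight 2/891
  (Z=1, X=1, W=1, U=1, Y=0) weight 2/891
  (Z=1, X=1, W=1, U=1, Y=1) weight 2/891
  (Z=1, X=1, W=1, U=1, Y=2) weight 2/891
  (Z=1, X=1, W=1, U=2, Y=0) weight 2/891
  (Z=1, X=1, W=1, U=2, Y=1) weight 2/891
  (Z=2, X=0, W=0, U=0, Y=0) weight 2/729
  … 9 more
Group by W:
  weight(W=0) = 2/81
  weight(W=1) = 2/99
Total weight = 2/81 + 2/99 = 40/891
P(W=0 | obs) = 2/81 / 40/891 = 11/20
P(W=1 | obs) = 2/99 / 40/891 = 9/20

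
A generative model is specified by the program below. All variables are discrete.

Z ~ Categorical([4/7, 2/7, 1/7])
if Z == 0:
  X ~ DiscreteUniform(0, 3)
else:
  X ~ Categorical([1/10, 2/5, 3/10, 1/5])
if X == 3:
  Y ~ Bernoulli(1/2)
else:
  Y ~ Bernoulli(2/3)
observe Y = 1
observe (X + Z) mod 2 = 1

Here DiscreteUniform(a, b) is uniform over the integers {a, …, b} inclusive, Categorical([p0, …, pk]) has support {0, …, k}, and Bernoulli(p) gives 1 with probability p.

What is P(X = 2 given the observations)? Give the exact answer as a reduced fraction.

Enumerate traces; 6 have nonzero weight after conditioning:
  (Z=0, X=1, Y=1) weight 2/21
  (Z=0, X=3, Y=1) weight 1/14
  (Z=1, X=0, Y=1) weight 2/105
  (Z=1, X=2, Y=1) weight 2/35
  (Z=2, X=1, Y=1) weight 4/105
  (Z=2, X=3, Y=1) weight 1/70
Group by X:
  weight(X=0) = 2/105
  weight(X=1) = 2/15
  weight(X=2) = 2/35
  weight(X=3) = 3/35
Total weight = 2/105 + 2/15 + 2/35 + 3/35 = 31/105
P(X=0 | obs) = 2/105 / 31/105 = 2/31
P(X=1 | obs) = 2/15 / 31/105 = 14/31
P(X=2 | obs) = 2/35 / 31/105 = 6/31
P(X=3 | obs) = 3/35 / 31/105 = 9/31

P(X = 2 | obs) = 6/31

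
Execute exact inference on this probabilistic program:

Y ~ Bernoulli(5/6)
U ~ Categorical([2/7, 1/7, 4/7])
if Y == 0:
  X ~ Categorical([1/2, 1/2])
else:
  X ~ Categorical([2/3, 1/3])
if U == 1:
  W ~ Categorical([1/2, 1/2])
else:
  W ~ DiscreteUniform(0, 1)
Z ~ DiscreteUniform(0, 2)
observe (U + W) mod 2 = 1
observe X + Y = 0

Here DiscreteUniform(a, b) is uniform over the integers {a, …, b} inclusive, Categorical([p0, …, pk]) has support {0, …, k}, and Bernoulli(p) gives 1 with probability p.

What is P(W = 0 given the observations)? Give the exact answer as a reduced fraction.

P(W = 0 | obs) = 1/7

Enumerate traces; 9 have nonzero weight after conditioning:
  (Y=0, U=0, X=0, W=1, Z=0) weight 1/252
  (Y=0, U=0, X=0, W=1, Z=1) weight 1/252
  (Y=0, U=0, X=0, W=1, Z=2) weight 1/252
  (Y=0, U=1, X=0, W=0, Z=0) weight 1/504
  (Y=0, U=1, X=0, W=0, Z=1) weight 1/504
  (Y=0, U=1, X=0, W=0, Z=2) weight 1/504
  (Y=0, U=2, X=0, W=1, Z=0) weight 1/126
  (Y=0, U=2, X=0, W=1, Z=1) weight 1/126
  … 1 more
Group by W:
  weight(W=0) = 1/168
  weight(W=1) = 1/28
Total weight = 1/168 + 1/28 = 1/24
P(W=0 | obs) = 1/168 / 1/24 = 1/7
P(W=1 | obs) = 1/28 / 1/24 = 6/7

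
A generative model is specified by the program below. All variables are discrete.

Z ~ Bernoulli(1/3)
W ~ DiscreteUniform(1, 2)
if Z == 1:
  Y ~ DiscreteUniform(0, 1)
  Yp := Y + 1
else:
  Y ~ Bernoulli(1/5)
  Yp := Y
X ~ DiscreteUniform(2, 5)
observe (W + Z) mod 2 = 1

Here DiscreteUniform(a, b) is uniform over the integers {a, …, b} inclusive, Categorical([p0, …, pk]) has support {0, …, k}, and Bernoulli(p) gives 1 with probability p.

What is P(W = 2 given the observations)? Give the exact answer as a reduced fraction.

P(W = 2 | obs) = 1/3

Enumerate traces; 16 have nonzero weight after conditioning:
  (Z=0, W=1, Y=0, X=2) weight 1/15
  (Z=0, W=1, Y=0, X=3) weight 1/15
  (Z=0, W=1, Y=0, X=4) weight 1/15
  (Z=0, W=1, Y=0, X=5) weight 1/15
  (Z=0, W=1, Y=1, X=2) weight 1/60
  (Z=0, W=1, Y=1, X=3) weight 1/60
  (Z=0, W=1, Y=1, X=4) weight 1/60
  (Z=0, W=1, Y=1, X=5) weight 1/60
  (Z=1, W=2, Y=0, X=2) weight 1/48
  … 7 more
Group by W:
  weight(W=1) = 1/3
  weight(W=2) = 1/6
Total weight = 1/3 + 1/6 = 1/2
P(W=1 | obs) = 1/3 / 1/2 = 2/3
P(W=2 | obs) = 1/6 / 1/2 = 1/3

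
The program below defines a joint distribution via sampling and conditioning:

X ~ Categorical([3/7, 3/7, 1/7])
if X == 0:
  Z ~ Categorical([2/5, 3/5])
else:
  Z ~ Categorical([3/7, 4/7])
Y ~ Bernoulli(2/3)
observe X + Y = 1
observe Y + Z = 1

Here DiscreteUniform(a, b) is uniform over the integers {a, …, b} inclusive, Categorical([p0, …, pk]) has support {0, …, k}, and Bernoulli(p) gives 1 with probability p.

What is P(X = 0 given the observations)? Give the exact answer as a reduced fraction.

Enumerate traces; 2 have nonzero weight after conditioning:
  (X=0, Z=0, Y=1) weight 4/35
  (X=1, Z=1, Y=0) weight 4/49
Group by X:
  weight(X=0) = 4/35
  weight(X=1) = 4/49
Total weight = 4/35 + 4/49 = 48/245
P(X=0 | obs) = 4/35 / 48/245 = 7/12
P(X=1 | obs) = 4/49 / 48/245 = 5/12

P(X = 0 | obs) = 7/12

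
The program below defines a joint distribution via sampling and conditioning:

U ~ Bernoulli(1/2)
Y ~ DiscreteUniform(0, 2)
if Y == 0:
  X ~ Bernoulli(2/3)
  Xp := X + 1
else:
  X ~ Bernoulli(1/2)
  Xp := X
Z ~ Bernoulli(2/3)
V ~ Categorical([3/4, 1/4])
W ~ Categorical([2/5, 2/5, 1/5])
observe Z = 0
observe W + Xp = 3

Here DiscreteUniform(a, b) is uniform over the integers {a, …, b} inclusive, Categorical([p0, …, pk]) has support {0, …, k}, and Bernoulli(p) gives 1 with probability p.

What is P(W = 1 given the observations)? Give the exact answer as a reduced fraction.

Enumerate traces; 16 have nonzero weight after conditioning:
  (U=0, Y=0, X=0, Z=0, V=0, W=2) weight 1/360
  (U=0, Y=0, X=0, Z=0, V=1, W=2) weight 1/1080
  (U=0, Y=0, X=1, Z=0, V=0, W=1) weight 1/90
  (U=0, Y=0, X=1, Z=0, V=1, W=1) weight 1/270
  (U=0, Y=1, X=1, Z=0, V=0, W=2) weight 1/240
  (U=0, Y=1, X=1, Z=0, V=1, W=2) weight 1/720
  (U=0, Y=2, X=1, Z=0, V=0, W=2) weight 1/240
  (U=0, Y=2, X=1, Z=0, V=1, W=2) weight 1/720
  … 8 more
Group by W:
  weight(W=1) = 4/135
  weight(W=2) = 4/135
Total weight = 4/135 + 4/135 = 8/135
P(W=1 | obs) = 4/135 / 8/135 = 1/2
P(W=2 | obs) = 4/135 / 8/135 = 1/2

P(W = 1 | obs) = 1/2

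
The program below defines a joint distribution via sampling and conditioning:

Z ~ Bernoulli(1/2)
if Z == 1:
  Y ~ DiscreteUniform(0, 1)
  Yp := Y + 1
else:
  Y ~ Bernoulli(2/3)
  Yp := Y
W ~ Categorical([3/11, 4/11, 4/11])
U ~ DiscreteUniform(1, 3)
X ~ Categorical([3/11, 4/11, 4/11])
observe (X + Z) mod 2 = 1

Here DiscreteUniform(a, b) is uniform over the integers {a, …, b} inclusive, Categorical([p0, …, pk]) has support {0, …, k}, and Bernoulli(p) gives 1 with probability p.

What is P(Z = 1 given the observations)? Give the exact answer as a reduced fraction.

P(Z = 1 | obs) = 7/11

Enumerate traces; 54 have nonzero weight after conditioning:
  (Z=0, Y=0, W=0, U=1, X=1) weight 2/363
  (Z=0, Y=0, W=0, U=2, X=1) weight 2/363
  (Z=0, Y=0, W=0, U=3, X=1) weight 2/363
  (Z=0, Y=0, W=1, U=1, X=1) weight 8/1089
  (Z=0, Y=0, W=1, U=2, X=1) weight 8/1089
  (Z=0, Y=0, W=1, U=3, X=1) weight 8/1089
  (Z=0, Y=0, W=2, U=1, X=1) weight 8/1089
  (Z=0, Y=0, W=2, U=2, X=1) weight 8/1089
  (Z=1, Y=0, W=0, U=1, X=0) weight 3/484
  … 45 more
Group by Z:
  weight(Z=0) = 2/11
  weight(Z=1) = 7/22
Total weight = 2/11 + 7/22 = 1/2
P(Z=0 | obs) = 2/11 / 1/2 = 4/11
P(Z=1 | obs) = 7/22 / 1/2 = 7/11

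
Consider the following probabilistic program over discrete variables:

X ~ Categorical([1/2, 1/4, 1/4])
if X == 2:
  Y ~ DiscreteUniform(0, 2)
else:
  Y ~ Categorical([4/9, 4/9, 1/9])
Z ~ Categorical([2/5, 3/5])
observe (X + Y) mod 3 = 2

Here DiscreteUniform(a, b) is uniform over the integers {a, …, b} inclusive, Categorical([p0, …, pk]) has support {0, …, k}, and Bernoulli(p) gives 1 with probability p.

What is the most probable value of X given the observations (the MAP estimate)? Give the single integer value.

argmax_v P(X = v | obs) = 1

Enumerate traces; 6 have nonzero weight after conditioning:
  (X=0, Y=2, Z=0) weight 1/45
  (X=0, Y=2, Z=1) weight 1/30
  (X=1, Y=1, Z=0) weight 2/45
  (X=1, Y=1, Z=1) weight 1/15
  (X=2, Y=0, Z=0) weight 1/30
  (X=2, Y=0, Z=1) weight 1/20
Group by X:
  weight(X=0) = 1/18
  weight(X=1) = 1/9
  weight(X=2) = 1/12
Total weight = 1/18 + 1/9 + 1/12 = 1/4
P(X=0 | obs) = 1/18 / 1/4 = 2/9
P(X=1 | obs) = 1/9 / 1/4 = 4/9
P(X=2 | obs) = 1/12 / 1/4 = 1/3
argmax = 1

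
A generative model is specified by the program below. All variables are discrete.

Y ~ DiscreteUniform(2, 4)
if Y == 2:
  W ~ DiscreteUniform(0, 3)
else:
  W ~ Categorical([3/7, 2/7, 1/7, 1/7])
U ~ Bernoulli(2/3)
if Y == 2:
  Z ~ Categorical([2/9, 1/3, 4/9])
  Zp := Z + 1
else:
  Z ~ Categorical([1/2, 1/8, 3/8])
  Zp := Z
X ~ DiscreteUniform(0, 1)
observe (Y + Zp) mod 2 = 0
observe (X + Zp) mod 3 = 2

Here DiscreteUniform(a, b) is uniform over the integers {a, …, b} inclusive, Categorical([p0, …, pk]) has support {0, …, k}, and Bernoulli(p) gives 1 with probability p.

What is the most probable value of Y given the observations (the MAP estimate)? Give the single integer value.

Enumerate traces; 24 have nonzero weight after conditioning:
  (Y=2, W=0, U=0, Z=1, X=0) weight 1/216
  (Y=2, W=0, U=1, Z=1, X=0) weight 1/108
  (Y=2, W=1, U=0, Z=1, X=0) weight 1/216
  (Y=2, W=1, U=1, Z=1, X=0) weight 1/108
  (Y=2, W=2, U=0, Z=1, X=0) weight 1/216
  (Y=2, W=2, U=1, Z=1, X=0) weight 1/108
  (Y=2, W=3, U=0, Z=1, X=0) weight 1/216
  (Y=2, W=3, U=1, Z=1, X=0) weight 1/108
  (Y=3, W=0, U=0, Z=1, X=1) weight 1/336
  (Y=4, W=0, U=0, Z=2, X=0) weight 1/112
  … 14 more
Group by Y:
  weight(Y=2) = 1/18
  weight(Y=3) = 1/48
  weight(Y=4) = 1/16
Total weight = 1/18 + 1/48 + 1/16 = 5/36
P(Y=2 | obs) = 1/18 / 5/36 = 2/5
P(Y=3 | obs) = 1/48 / 5/36 = 3/20
P(Y=4 | obs) = 1/16 / 5/36 = 9/20
argmax = 4

argmax_v P(Y = v | obs) = 4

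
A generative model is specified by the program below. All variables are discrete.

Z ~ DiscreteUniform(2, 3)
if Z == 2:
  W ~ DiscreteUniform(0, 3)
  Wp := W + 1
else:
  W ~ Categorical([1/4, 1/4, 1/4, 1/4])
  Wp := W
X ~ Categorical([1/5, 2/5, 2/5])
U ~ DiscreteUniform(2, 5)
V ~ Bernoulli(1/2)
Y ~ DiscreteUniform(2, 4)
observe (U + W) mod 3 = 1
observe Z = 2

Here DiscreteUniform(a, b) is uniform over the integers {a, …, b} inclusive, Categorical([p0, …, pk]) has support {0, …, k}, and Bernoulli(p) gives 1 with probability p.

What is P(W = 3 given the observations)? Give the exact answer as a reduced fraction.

P(W = 3 | obs) = 1/5

Enumerate traces; 90 have nonzero weight after conditioning:
  (Z=2, W=0, X=0, U=4, V=0, Y=2) weight 1/960
  (Z=2, W=0, X=0, U=4, V=0, Y=3) weight 1/960
  (Z=2, W=0, X=0, U=4, V=0, Y=4) weight 1/960
  (Z=2, W=0, X=0, U=4, V=1, Y=2) weight 1/960
  (Z=2, W=0, X=0, U=4, V=1, Y=3) weight 1/960
  (Z=2, W=0, X=0, U=4, V=1, Y=4) weight 1/960
  (Z=2, W=0, X=1, U=4, V=0, Y=2) weight 1/480
  (Z=2, W=0, X=1, U=4, V=0, Y=3) weight 1/480
  (Z=2, W=1, X=0, U=3, V=0, Y=2) weight 1/960
  (Z=2, W=2, X=0, U=2, V=0, Y=2) weight 1/960
  … 80 more
Group by W:
  weight(W=0) = 1/32
  weight(W=1) = 1/32
  weight(W=2) = 1/16
  weight(W=3) = 1/32
Total weight = 1/32 + 1/32 + 1/16 + 1/32 = 5/32
P(W=0 | obs) = 1/32 / 5/32 = 1/5
P(W=1 | obs) = 1/32 / 5/32 = 1/5
P(W=2 | obs) = 1/16 / 5/32 = 2/5
P(W=3 | obs) = 1/32 / 5/32 = 1/5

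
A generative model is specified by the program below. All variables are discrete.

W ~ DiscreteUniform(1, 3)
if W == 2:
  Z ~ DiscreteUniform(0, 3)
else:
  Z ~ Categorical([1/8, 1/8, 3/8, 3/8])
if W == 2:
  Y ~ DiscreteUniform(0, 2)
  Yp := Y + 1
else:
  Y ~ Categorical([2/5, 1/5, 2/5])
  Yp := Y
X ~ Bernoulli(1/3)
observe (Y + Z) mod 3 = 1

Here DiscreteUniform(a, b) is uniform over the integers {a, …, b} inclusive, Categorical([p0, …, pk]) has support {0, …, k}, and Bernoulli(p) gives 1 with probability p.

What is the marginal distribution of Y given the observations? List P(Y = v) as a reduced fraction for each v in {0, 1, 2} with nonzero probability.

Enumerate traces; 24 have nonzero weight after conditioning:
  (W=1, Z=0, Y=1, X=0) weight 1/180
  (W=1, Z=0, Y=1, X=1) weight 1/360
  (W=1, Z=1, Y=0, X=0) weight 1/90
  (W=1, Z=1, Y=0, X=1) weight 1/180
  (W=1, Z=2, Y=2, X=0) weight 1/30
  (W=1, Z=2, Y=2, X=1) weight 1/60
  (W=1, Z=3, Y=1, X=0) weight 1/60
  (W=1, Z=3, Y=1, X=1) weight 1/120
  … 16 more
Group by Y:
  weight(Y=0) = 11/180
  weight(Y=1) = 11/90
  weight(Y=2) = 23/180
Total weight = 11/180 + 11/90 + 23/180 = 14/45
P(Y=0 | obs) = 11/180 / 14/45 = 11/56
P(Y=1 | obs) = 11/90 / 14/45 = 11/28
P(Y=2 | obs) = 23/180 / 14/45 = 23/56

P(Y=0) = 11/56, P(Y=1) = 11/28, P(Y=2) = 23/56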